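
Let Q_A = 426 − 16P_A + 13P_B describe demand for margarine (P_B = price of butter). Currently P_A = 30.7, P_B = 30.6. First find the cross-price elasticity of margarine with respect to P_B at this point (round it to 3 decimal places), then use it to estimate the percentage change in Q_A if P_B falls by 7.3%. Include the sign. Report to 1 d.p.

-8.7%

At P_A = 30.7, P_B = 30.6: Q_A = 332.6.
∂Q_A/∂P_B = 13.
ε = (∂Q_A/∂P_B)(P_B/Q_A) = 13.0000 × 30.6/332.6 ≈ 1.196.
%ΔQ_A ≈ ε × %ΔP_B = 1.196 × (-7.3%) = -8.7%.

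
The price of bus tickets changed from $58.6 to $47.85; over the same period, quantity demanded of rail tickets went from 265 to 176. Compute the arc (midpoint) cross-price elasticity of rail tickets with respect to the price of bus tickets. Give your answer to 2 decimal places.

ΔQ_A = 176 − 265 = -89; ΔP_B = 47.85 − 58.6 = -10.75.
Midpoints: Q̄_A = 220.5, P̄_B = 53.23.
ε = (ΔQ_A/Q̄_A)/(ΔP_B/P̄_B) = (-89/220.5)/(-10.75/53.23) ≈ 2.00.
ε > 0: rail tickets and bus tickets are substitutes.

2.00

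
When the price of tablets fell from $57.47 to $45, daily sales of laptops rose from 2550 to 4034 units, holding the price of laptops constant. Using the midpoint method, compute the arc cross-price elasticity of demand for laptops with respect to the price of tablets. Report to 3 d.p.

-1.852

ΔQ_A = 4034 − 2550 = 1484; ΔP_B = 45 − 57.47 = -12.47.
Midpoints: Q̄_A = 3292.0, P̄_B = 51.23.
ε = (ΔQ_A/Q̄_A)/(ΔP_B/P̄_B) = (1484/3292.0)/(-12.47/51.23) ≈ -1.852.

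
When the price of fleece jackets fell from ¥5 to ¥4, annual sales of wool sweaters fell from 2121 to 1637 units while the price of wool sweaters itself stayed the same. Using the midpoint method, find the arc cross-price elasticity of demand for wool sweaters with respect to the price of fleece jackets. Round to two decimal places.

1.16

ΔQ_A = 1637 − 2121 = -484; ΔP_B = 4 − 5 = -1.
Midpoints: Q̄_A = 1879.0, P̄_B = 4.50.
ε = (ΔQ_A/Q̄_A)/(ΔP_B/P̄_B) = (-484/1879.0)/(-1/4.50) ≈ 1.16.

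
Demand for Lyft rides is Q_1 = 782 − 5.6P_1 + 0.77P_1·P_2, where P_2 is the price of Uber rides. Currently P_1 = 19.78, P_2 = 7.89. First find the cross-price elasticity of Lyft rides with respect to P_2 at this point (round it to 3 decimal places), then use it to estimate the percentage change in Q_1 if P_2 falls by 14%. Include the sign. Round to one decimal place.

At P_1 = 19.78, P_2 = 7.89: Q_1 = 791.401.
∂Q_1/∂P_2 = 0.77P_1 = 15.2306.
ε = (∂Q_1/∂P_2)(P_2/Q_1) = 15.2306 × 7.89/791.401 ≈ 0.152.
%ΔQ_1 ≈ ε × %ΔP_2 = 0.152 × (-14%) = -2.1%.

-2.1%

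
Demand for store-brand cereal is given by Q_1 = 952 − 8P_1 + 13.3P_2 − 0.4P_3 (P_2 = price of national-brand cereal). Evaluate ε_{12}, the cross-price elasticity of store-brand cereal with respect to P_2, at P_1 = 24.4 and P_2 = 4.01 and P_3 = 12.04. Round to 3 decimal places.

At P_1 = 24.4 and P_2 = 4.01 and P_3 = 12.04: Q_1 = 805.317.
∂Q_1/∂P_2 = 13.3.
ε = (∂Q_1/∂P_2)(P_2/Q_1) = 13.3 × (4.01/805.317) ≈ 0.066.
Since ε > 0, store-brand cereal and national-brand cereal are substitutes.

0.066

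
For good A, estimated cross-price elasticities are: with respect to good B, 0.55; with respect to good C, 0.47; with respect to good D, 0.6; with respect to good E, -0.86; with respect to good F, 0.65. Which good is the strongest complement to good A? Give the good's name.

Complements have ε < 0. The most negative value is -0.86 (good E).

good E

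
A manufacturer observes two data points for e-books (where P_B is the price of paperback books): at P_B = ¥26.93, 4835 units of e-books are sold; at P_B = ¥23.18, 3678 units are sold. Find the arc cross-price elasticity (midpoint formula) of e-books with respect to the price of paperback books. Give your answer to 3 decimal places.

1.816

ΔQ_A = 3678 − 4835 = -1157; ΔP_B = 23.18 − 26.93 = -3.75.
Midpoints: Q̄_A = 4256.5, P̄_B = 25.05.
ε = (ΔQ_A/Q̄_A)/(ΔP_B/P̄_B) = (-1157/4256.5)/(-3.75/25.05) ≈ 1.816.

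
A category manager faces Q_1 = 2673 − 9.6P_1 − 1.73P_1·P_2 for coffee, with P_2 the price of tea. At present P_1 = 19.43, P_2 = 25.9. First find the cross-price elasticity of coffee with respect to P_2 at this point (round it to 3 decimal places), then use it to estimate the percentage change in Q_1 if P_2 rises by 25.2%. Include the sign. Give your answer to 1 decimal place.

At P_1 = 19.43, P_2 = 25.9: Q_1 = 1615.872.
∂Q_1/∂P_2 = -1.73P_1 = -33.6139.
ε = (∂Q_1/∂P_2)(P_2/Q_1) = -33.6139 × 25.9/1615.872 ≈ -0.539.
%ΔQ_1 ≈ ε × %ΔP_2 = -0.539 × (25.2%) = -13.6%.

-13.6%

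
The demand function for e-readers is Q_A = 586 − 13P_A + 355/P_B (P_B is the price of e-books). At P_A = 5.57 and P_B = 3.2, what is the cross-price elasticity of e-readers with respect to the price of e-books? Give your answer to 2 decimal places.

-0.18

At P_A = 5.57 and P_B = 3.2: Q_A = 624.528.
∂Q_A/∂P_B = −355/P_B² = -34.6680.
ε = (∂Q_A/∂P_B)(P_B/Q_A) = -34.6680 × (3.2/624.528) ≈ -0.18.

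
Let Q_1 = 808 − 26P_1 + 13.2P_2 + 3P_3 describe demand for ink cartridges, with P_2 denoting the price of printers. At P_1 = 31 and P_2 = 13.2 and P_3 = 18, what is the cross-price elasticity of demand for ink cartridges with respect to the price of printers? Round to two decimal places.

At P_1 = 31 and P_2 = 13.2 and P_3 = 18: Q_1 = 230.24.
∂Q_1/∂P_2 = 13.2.
ε = (∂Q_1/∂P_2)(P_2/Q_1) = 13.2 × (13.2/230.24) ≈ 0.76.
Since ε > 0, ink cartridges and printers are substitutes.

0.76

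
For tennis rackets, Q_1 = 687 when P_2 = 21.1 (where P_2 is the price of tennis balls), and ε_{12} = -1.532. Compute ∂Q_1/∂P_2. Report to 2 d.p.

ε = (∂Q_1/∂P_2)·(P_2/Q_1) ⇒ ∂Q_1/∂P_2 = ε·Q_1/P_2 = -1.532 × 687/21.1 ≈ -49.88.

-49.88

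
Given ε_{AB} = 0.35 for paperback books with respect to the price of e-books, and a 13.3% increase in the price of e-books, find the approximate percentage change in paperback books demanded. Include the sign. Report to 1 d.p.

%ΔQ ≈ ε × %ΔP of e-books = 0.35 × (13.3%) = 4.7%.

4.7%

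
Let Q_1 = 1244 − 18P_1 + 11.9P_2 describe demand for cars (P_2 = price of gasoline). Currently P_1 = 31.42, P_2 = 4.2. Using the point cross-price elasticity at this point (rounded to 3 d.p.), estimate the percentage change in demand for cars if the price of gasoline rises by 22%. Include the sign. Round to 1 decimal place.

At P_1 = 31.42, P_2 = 4.2: Q_1 = 728.42.
∂Q_1/∂P_2 = 11.9.
ε = (∂Q_1/∂P_2)(P_2/Q_1) = 11.9000 × 4.2/728.42 ≈ 0.069.
%ΔQ_1 ≈ ε × %ΔP_2 = 0.069 × (22%) = 1.5%.

1.5%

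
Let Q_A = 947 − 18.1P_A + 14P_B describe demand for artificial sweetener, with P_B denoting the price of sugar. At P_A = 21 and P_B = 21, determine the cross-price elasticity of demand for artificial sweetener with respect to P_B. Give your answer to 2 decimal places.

At P_A = 21 and P_B = 21: Q_A = 860.9.
∂Q_A/∂P_B = 14.
ε = (∂Q_A/∂P_B)(P_B/Q_A) = 14 × (21/860.9) ≈ 0.34.

0.34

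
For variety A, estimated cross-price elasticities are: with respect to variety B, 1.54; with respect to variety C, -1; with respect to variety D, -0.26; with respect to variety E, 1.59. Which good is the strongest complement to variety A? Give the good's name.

Complements have ε < 0. The most negative value is -1 (variety C).

variety C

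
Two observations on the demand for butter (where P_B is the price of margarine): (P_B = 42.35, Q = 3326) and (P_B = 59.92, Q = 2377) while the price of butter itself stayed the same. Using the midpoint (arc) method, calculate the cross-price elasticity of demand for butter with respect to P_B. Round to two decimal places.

ΔQ_A = 2377 − 3326 = -949; ΔP_B = 59.92 − 42.35 = 17.57.
Midpoints: Q̄_A = 2851.5, P̄_B = 51.14.
ε = (ΔQ_A/Q̄_A)/(ΔP_B/P̄_B) = (-949/2851.5)/(17.57/51.14) ≈ -0.97.
ε < 0: butter and margarine are complements.

-0.97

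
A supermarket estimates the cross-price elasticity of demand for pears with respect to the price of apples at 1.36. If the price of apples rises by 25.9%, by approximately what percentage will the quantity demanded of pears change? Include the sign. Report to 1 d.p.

35.2%

%ΔQ ≈ ε × %ΔP of apples = 1.36 × (25.9%) = 35.2%.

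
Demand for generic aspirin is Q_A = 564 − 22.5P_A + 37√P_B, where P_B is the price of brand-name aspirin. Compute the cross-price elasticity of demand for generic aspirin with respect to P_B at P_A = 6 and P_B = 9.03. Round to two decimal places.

At P_A = 6 and P_B = 9.03: Q_A = 540.185.
∂Q_A/∂P_B = 37/(2√P_B) = 37/(2√9.03) = 6.1564.
ε = (∂Q_A/∂P_B)(P_B/Q_A) = 6.1564 × (9.03/540.185) ≈ 0.10.

0.10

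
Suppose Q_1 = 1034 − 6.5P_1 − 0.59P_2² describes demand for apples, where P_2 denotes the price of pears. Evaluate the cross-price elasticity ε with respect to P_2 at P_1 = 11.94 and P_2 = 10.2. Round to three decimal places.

-0.137

At P_1 = 11.94 and P_2 = 10.2: Q_1 = 895.006.
∂Q_1/∂P_2 = -1.18P_2 = -1.18(10.2) = -12.0360.
ε = (∂Q_1/∂P_2)(P_2/Q_1) = -12.0360 × (10.2/895.006) ≈ -0.137.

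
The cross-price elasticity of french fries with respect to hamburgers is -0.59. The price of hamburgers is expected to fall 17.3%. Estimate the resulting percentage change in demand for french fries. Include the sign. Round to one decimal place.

10.2%

%ΔQ ≈ ε × %ΔP of hamburgers = -0.59 × (-17.3%) = 10.2%.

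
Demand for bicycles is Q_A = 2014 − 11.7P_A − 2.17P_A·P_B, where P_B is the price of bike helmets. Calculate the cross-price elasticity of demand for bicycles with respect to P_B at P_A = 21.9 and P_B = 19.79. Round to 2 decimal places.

At P_A = 21.9 and P_B = 19.79: Q_A = 817.290.
∂Q_A/∂P_B = -2.17P_A = -2.17(21.9) = -47.5230.
ε = (∂Q_A/∂P_B)(P_B/Q_A) = -47.5230 × (19.79/817.290) ≈ -1.15.
ε < 0: complements.

-1.15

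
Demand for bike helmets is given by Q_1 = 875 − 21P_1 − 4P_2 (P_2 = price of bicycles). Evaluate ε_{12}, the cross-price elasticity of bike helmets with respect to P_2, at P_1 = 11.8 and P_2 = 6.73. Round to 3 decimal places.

At P_1 = 11.8 and P_2 = 6.73: Q_1 = 600.28.
∂Q_1/∂P_2 = -4.
ε = (∂Q_1/∂P_2)(P_2/Q_1) = -4 × (6.73/600.28) ≈ -0.045.

-0.045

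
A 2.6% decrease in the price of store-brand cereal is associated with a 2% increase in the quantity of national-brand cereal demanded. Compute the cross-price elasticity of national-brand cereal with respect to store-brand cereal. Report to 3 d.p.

-0.769

ε = (%ΔQ of national-brand cereal) / (%ΔP of store-brand cereal) = (2%) / (-2.6%) ≈ -0.769.
Negative cross-price elasticity: complements.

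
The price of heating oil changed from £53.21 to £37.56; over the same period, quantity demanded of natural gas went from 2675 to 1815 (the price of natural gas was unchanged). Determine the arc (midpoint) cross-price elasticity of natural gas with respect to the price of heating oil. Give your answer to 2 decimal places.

ΔQ_A = 1815 − 2675 = -860; ΔP_B = 37.56 − 53.21 = -15.65.
Midpoints: Q̄_A = 2245.0, P̄_B = 45.39.
ε = (ΔQ_A/Q̄_A)/(ΔP_B/P̄_B) = (-860/2245.0)/(-15.65/45.39) ≈ 1.11.
ε > 0: natural gas and heating oil are substitutes.

1.11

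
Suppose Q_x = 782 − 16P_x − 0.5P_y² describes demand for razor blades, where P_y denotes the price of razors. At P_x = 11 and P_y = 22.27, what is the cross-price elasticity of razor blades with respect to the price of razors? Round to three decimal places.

At P_x = 11 and P_y = 22.27: Q_x = 358.024.
∂Q_x/∂P_y = -1P_y = -1(22.27) = -22.2700.
ε = (∂Q_x/∂P_y)(P_y/Q_x) = -22.2700 × (22.27/358.024) ≈ -1.385.

-1.385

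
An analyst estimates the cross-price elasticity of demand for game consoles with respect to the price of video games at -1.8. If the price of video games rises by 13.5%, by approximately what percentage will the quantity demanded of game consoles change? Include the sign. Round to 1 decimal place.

-24.3%

%ΔQ ≈ ε × %ΔP of video games = -1.8 × (13.5%) = -24.3%.
Demand for game consoles falls by about 24.3%.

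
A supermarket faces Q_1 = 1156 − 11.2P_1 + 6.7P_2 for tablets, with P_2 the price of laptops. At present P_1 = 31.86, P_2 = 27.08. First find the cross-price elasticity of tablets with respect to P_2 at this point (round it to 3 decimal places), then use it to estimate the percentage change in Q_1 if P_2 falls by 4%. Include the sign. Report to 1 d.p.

At P_1 = 31.86, P_2 = 27.08: Q_1 = 980.604.
∂Q_1/∂P_2 = 6.7.
ε = (∂Q_1/∂P_2)(P_2/Q_1) = 6.7000 × 27.08/980.604 ≈ 0.185.
%ΔQ_1 ≈ ε × %ΔP_2 = 0.185 × (-4%) = -0.7%.

-0.7%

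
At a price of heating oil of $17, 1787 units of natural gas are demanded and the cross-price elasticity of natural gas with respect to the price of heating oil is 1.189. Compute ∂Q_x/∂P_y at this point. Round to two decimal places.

ε = (∂Q_x/∂P_y)·(P_y/Q_x) ⇒ ∂Q_x/∂P_y = ε·Q_x/P_y = 1.189 × 1787/17 ≈ 124.98.

124.98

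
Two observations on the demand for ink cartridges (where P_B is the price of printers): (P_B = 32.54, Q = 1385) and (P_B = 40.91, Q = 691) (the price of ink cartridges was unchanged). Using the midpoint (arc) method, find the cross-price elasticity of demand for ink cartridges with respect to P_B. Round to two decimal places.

-2.93

ΔQ_A = 691 − 1385 = -694; ΔP_B = 40.91 − 32.54 = 8.37.
Midpoints: Q̄_A = 1038.0, P̄_B = 36.72.
ε = (ΔQ_A/Q̄_A)/(ΔP_B/P̄_B) = (-694/1038.0)/(8.37/36.72) ≈ -2.93.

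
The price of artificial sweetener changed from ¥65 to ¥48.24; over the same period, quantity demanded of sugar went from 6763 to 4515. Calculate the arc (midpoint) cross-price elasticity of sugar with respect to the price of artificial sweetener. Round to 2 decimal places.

1.35

ΔQ_A = 4515 − 6763 = -2248; ΔP_B = 48.24 − 65 = -16.76.
Midpoints: Q̄_A = 5639.0, P̄_B = 56.62.
ε = (ΔQ_A/Q̄_A)/(ΔP_B/P̄_B) = (-2248/5639.0)/(-16.76/56.62) ≈ 1.35.
ε > 0: sugar and artificial sweetener are substitutes.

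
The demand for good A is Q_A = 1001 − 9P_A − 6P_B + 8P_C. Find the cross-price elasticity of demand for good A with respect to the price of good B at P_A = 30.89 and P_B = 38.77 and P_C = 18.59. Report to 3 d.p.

-0.364

At P_A = 30.89 and P_B = 38.77 and P_C = 18.59: Q_A = 639.09.
∂Q_A/∂P_B = -6.
ε = (∂Q_A/∂P_B)(P_B/Q_A) = -6 × (38.77/639.09) ≈ -0.364.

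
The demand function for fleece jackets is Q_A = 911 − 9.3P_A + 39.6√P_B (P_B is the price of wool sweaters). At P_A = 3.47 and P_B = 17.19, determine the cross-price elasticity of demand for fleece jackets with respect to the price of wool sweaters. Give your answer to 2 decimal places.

0.08

At P_A = 3.47 and P_B = 17.19: Q_A = 1042.914.
∂Q_A/∂P_B = 39.6/(2√P_B) = 39.6/(2√17.19) = 4.7756.
ε = (∂Q_A/∂P_B)(P_B/Q_A) = 4.7756 × (17.19/1042.914) ≈ 0.08.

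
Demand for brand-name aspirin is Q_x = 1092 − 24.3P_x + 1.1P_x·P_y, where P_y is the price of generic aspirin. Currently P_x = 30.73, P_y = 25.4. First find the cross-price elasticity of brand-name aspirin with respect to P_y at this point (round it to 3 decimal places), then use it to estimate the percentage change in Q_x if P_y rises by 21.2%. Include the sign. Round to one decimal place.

At P_x = 30.73, P_y = 25.4: Q_x = 1203.857.
∂Q_x/∂P_y = 1.1P_x = 33.8030.
ε = (∂Q_x/∂P_y)(P_y/Q_x) = 33.8030 × 25.4/1203.857 ≈ 0.713.
%ΔQ_x ≈ ε × %ΔP_y = 0.713 × (21.2%) = 15.1%.

15.1%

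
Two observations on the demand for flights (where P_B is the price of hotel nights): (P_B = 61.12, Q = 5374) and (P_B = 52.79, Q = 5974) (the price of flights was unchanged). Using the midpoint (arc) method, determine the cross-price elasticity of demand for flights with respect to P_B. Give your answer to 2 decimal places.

-0.72

ΔQ_A = 5974 − 5374 = 600; ΔP_B = 52.79 − 61.12 = -8.33.
Midpoints: Q̄_A = 5674.0, P̄_B = 56.95.
ε = (ΔQ_A/Q̄_A)/(ΔP_B/P̄_B) = (600/5674.0)/(-8.33/56.95) ≈ -0.72.
ε < 0: flights and hotel nights are complements.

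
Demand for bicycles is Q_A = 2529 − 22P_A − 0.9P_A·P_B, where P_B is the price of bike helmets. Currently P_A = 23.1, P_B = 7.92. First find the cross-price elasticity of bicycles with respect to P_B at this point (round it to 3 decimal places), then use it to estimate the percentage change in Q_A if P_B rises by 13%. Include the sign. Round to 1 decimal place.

At P_A = 23.1, P_B = 7.92: Q_A = 1856.143.
∂Q_A/∂P_B = -0.9P_A = -20.7900.
ε = (∂Q_A/∂P_B)(P_B/Q_A) = -20.7900 × 7.92/1856.143 ≈ -0.089.
%ΔQ_A ≈ ε × %ΔP_B = -0.089 × (13%) = -1.2%.

-1.2%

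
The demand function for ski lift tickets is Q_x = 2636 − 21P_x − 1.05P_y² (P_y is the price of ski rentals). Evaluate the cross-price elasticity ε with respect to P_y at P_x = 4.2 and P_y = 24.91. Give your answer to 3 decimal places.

At P_x = 4.2 and P_y = 24.91: Q_x = 1896.266.
∂Q_x/∂P_y = -2.1P_y = -2.1(24.91) = -52.3110.
ε = (∂Q_x/∂P_y)(P_y/Q_x) = -52.3110 × (24.91/1896.266) ≈ -0.687.

-0.687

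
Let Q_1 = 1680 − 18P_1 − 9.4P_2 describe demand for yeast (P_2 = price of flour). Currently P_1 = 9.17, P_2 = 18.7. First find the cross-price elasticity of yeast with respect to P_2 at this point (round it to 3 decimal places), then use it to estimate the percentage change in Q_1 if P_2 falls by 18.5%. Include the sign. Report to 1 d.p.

2.4%

At P_1 = 9.17, P_2 = 18.7: Q_1 = 1339.16.
∂Q_1/∂P_2 = -9.4.
ε = (∂Q_1/∂P_2)(P_2/Q_1) = -9.4000 × 18.7/1339.16 ≈ -0.131.
%ΔQ_1 ≈ ε × %ΔP_2 = -0.131 × (-18.5%) = 2.4%.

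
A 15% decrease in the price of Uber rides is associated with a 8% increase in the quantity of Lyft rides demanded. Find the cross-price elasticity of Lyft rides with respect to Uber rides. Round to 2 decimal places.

ε = (%ΔQ of Lyft rides) / (%ΔP of Uber rides) = (8%) / (-15%) ≈ -0.53.
Negative cross-price elasticity: complements.

-0.53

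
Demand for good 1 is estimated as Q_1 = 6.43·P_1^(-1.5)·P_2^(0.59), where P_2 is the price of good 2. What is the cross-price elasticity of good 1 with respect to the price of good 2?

In a log-linear (constant-elasticity) demand function, the coefficient on the exponent of P_2 is the cross-price elasticity.
ε = 0.59. Positive, so good 1 and good 2 are substitutes.

0.59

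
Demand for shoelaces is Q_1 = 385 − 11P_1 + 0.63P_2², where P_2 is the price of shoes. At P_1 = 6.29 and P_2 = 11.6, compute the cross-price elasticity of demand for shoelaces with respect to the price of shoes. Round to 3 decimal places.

At P_1 = 6.29 and P_2 = 11.6: Q_1 = 400.583.
∂Q_1/∂P_2 = 1.26P_2 = 1.26(11.6) = 14.6160.
ε = (∂Q_1/∂P_2)(P_2/Q_1) = 14.6160 × (11.6/400.583) ≈ 0.423.
ε > 0: substitutes.

0.423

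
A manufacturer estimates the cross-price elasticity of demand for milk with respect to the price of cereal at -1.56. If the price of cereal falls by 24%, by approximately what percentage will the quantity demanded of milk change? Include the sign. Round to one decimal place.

37.4%

%ΔQ ≈ ε × %ΔP of cereal = -1.56 × (-24%) = 37.4%.
Demand for milk rises by about 37.4%.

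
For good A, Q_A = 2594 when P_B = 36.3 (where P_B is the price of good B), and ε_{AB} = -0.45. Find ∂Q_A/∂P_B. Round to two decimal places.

-32.16

ε = (∂Q_A/∂P_B)·(P_B/Q_A) ⇒ ∂Q_A/∂P_B = ε·Q_A/P_B = -0.45 × 2594/36.3 ≈ -32.16.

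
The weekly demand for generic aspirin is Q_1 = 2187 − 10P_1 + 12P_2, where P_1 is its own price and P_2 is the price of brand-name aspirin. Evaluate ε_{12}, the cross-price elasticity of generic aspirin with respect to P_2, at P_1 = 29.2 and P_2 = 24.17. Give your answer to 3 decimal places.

0.133

At P_1 = 29.2 and P_2 = 24.17: Q_1 = 2185.04.
∂Q_1/∂P_2 = 12.
ε = (∂Q_1/∂P_2)(P_2/Q_1) = 12 × (24.17/2185.04) ≈ 0.133.
Since ε > 0, generic aspirin and brand-name aspirin are substitutes.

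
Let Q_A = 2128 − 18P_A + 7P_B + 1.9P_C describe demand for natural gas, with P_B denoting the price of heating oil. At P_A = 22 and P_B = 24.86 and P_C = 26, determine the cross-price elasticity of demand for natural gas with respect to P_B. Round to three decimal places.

At P_A = 22 and P_B = 24.86 and P_C = 26: Q_A = 1955.42.
∂Q_A/∂P_B = 7.
ε = (∂Q_A/∂P_B)(P_B/Q_A) = 7 × (24.86/1955.42) ≈ 0.089.

0.089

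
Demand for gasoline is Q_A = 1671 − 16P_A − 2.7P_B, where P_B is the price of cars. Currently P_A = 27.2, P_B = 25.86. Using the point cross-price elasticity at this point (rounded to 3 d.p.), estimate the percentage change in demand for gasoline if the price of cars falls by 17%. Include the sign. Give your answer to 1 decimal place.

At P_A = 27.2, P_B = 25.86: Q_A = 1165.978.
∂Q_A/∂P_B = -2.7.
ε = (∂Q_A/∂P_B)(P_B/Q_A) = -2.7000 × 25.86/1165.978 ≈ -0.060.
%ΔQ_A ≈ ε × %ΔP_B = -0.060 × (-17%) = 1.0%.

1.0%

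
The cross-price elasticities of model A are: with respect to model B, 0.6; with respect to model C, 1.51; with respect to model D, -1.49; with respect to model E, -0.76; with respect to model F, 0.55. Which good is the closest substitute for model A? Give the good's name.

model C

Substitutes have ε > 0. Among the positive values, 1.51 (model C) is largest.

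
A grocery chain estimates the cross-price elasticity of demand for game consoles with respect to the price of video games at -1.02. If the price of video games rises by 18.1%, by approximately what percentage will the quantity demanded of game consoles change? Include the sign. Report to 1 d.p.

%ΔQ ≈ ε × %ΔP of video games = -1.02 × (18.1%) = -18.5%.

-18.5%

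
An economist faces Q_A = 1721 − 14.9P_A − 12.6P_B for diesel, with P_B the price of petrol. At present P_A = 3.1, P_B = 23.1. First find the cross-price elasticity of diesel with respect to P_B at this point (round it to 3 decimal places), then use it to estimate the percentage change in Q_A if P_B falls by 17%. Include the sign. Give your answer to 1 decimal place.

At P_A = 3.1, P_B = 23.1: Q_A = 1383.75.
∂Q_A/∂P_B = -12.6.
ε = (∂Q_A/∂P_B)(P_B/Q_A) = -12.6000 × 23.1/1383.75 ≈ -0.210.
%ΔQ_A ≈ ε × %ΔP_B = -0.210 × (-17%) = 3.6%.

3.6%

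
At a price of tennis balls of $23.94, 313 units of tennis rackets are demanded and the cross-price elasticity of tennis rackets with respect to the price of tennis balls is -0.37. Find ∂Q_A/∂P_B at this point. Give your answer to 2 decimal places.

ε = (∂Q_A/∂P_B)·(P_B/Q_A) ⇒ ∂Q_A/∂P_B = ε·Q_A/P_B = -0.37 × 313/23.94 ≈ -4.84.

-4.84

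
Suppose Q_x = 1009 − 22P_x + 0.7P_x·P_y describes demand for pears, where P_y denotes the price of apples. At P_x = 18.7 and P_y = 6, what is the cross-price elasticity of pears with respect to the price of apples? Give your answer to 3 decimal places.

0.116

At P_x = 18.7 and P_y = 6: Q_x = 676.14.
∂Q_x/∂P_y = 0.7P_x = 0.7(18.7) = 13.0900.
ε = (∂Q_x/∂P_y)(P_y/Q_x) = 13.0900 × (6/676.14) ≈ 0.116.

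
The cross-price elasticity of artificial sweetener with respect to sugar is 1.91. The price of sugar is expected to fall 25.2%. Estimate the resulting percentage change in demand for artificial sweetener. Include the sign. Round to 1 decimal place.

%ΔQ ≈ ε × %ΔP of sugar = 1.91 × (-25.2%) = -48.1%.

-48.1%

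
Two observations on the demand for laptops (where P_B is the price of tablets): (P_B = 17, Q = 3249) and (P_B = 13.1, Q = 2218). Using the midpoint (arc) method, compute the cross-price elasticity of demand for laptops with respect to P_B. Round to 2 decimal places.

1.46

ΔQ_A = 2218 − 3249 = -1031; ΔP_B = 13.1 − 17 = -3.9.
Midpoints: Q̄_A = 2733.5, P̄_B = 15.05.
ε = (ΔQ_A/Q̄_A)/(ΔP_B/P̄_B) = (-1031/2733.5)/(-3.9/15.05) ≈ 1.46.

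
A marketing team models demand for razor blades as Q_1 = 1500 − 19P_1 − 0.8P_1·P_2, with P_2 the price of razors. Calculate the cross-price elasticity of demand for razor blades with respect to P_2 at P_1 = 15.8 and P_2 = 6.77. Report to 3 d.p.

-0.077

At P_1 = 15.8 and P_2 = 6.77: Q_1 = 1114.227.
∂Q_1/∂P_2 = -0.8P_1 = -0.8(15.8) = -12.6400.
ε = (∂Q_1/∂P_2)(P_2/Q_1) = -12.6400 × (6.77/1114.227) ≈ -0.077.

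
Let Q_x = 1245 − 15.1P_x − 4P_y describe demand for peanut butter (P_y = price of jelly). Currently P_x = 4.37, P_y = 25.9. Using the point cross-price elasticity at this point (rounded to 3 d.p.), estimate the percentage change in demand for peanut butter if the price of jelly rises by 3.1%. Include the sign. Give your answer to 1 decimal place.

-0.3%

At P_x = 4.37, P_y = 25.9: Q_x = 1075.413.
∂Q_x/∂P_y = -4.
ε = (∂Q_x/∂P_y)(P_y/Q_x) = -4.0000 × 25.9/1075.413 ≈ -0.096.
%ΔQ_x ≈ ε × %ΔP_y = -0.096 × (3.1%) = -0.3%.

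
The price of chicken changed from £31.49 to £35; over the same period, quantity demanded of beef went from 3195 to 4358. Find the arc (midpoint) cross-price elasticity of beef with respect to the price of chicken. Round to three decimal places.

ΔQ_A = 4358 − 3195 = 1163; ΔP_B = 35 − 31.49 = 3.51.
Midpoints: Q̄_A = 3776.5, P̄_B = 33.24.
ε = (ΔQ_A/Q̄_A)/(ΔP_B/P̄_B) = (1163/3776.5)/(3.51/33.24) ≈ 2.917.
ε > 0: beef and chicken are substitutes.

2.917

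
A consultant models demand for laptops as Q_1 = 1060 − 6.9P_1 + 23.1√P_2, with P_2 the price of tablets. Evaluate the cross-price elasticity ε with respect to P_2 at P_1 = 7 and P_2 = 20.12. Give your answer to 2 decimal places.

At P_1 = 7 and P_2 = 20.12: Q_1 = 1115.316.
∂Q_1/∂P_2 = 23.1/(2√P_2) = 23.1/(2√20.12) = 2.5749.
ε = (∂Q_1/∂P_2)(P_2/Q_1) = 2.5749 × (20.12/1115.316) ≈ 0.05.

0.05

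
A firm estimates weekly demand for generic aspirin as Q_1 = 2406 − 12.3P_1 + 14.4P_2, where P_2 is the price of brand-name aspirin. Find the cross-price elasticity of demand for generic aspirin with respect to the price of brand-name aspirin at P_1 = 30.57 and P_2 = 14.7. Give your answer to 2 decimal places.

At P_1 = 30.57 and P_2 = 14.7: Q_1 = 2241.669.
∂Q_1/∂P_2 = 14.4.
ε = (∂Q_1/∂P_2)(P_2/Q_1) = 14.4 × (14.7/2241.669) ≈ 0.09.
Since ε > 0, generic aspirin and brand-name aspirin are substitutes.

0.09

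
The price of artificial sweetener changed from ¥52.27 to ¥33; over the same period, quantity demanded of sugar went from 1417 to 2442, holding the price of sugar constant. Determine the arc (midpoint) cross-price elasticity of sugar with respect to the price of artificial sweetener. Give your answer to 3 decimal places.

ΔQ_A = 2442 − 1417 = 1025; ΔP_B = 33 − 52.27 = -19.27.
Midpoints: Q̄_A = 1929.5, P̄_B = 42.64.
ε = (ΔQ_A/Q̄_A)/(ΔP_B/P̄_B) = (1025/1929.5)/(-19.27/42.64) ≈ -1.175.

-1.175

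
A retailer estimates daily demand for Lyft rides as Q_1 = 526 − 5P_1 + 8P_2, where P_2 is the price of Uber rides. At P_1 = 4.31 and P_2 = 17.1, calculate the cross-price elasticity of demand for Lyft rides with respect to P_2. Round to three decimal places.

At P_1 = 4.31 and P_2 = 17.1: Q_1 = 641.25.
∂Q_1/∂P_2 = 8.
ε = (∂Q_1/∂P_2)(P_2/Q_1) = 8 × (17.1/641.25) ≈ 0.213.
Since ε > 0, Lyft rides and Uber rides are substitutes.

0.213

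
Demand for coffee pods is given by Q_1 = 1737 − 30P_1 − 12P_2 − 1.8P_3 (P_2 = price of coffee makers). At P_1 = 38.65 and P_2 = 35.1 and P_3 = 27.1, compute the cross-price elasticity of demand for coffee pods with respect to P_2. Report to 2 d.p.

At P_1 = 38.65 and P_2 = 35.1 and P_3 = 27.1: Q_1 = 107.52.
∂Q_1/∂P_2 = -12.
ε = (∂Q_1/∂P_2)(P_2/Q_1) = -12 × (35.1/107.52) ≈ -3.92.
Since ε < 0, coffee pods and coffee makers are complements.

-3.92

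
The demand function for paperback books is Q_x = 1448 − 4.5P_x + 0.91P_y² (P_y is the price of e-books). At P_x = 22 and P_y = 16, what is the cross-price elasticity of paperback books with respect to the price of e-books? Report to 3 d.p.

0.295

At P_x = 22 and P_y = 16: Q_x = 1581.96.
∂Q_x/∂P_y = 1.82P_y = 1.82(16) = 29.1200.
ε = (∂Q_x/∂P_y)(P_y/Q_x) = 29.1200 × (16/1581.96) ≈ 0.295.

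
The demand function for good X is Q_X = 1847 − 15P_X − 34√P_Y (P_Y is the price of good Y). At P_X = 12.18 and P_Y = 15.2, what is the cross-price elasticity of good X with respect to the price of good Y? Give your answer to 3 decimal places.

-0.043

At P_X = 12.18 and P_Y = 15.2: Q_X = 1531.744.
∂Q_X/∂P_Y = -34/(2√P_Y) = -34/(2√15.2) = -4.3604.
ε = (∂Q_X/∂P_Y)(P_Y/Q_X) = -4.3604 × (15.2/1531.744) ≈ -0.043.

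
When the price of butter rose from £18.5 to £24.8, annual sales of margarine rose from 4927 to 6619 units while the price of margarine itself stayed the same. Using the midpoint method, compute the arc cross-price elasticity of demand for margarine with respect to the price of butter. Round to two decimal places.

1.01

ΔQ_A = 6619 − 4927 = 1692; ΔP_B = 24.8 − 18.5 = 6.3.
Midpoints: Q̄_A = 5773.0, P̄_B = 21.65.
ε = (ΔQ_A/Q̄_A)/(ΔP_B/P̄_B) = (1692/5773.0)/(6.3/21.65) ≈ 1.01.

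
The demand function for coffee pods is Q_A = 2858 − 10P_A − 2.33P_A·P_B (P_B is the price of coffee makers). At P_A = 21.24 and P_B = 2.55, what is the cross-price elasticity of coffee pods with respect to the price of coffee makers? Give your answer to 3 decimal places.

-0.050

At P_A = 21.24 and P_B = 2.55: Q_A = 2519.403.
∂Q_A/∂P_B = -2.33P_A = -2.33(21.24) = -49.4892.
ε = (∂Q_A/∂P_B)(P_B/Q_A) = -49.4892 × (2.55/2519.403) ≈ -0.050.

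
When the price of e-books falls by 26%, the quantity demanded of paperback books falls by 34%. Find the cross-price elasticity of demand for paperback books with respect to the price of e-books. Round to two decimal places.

1.31

ε = (%ΔQ of paperback books) / (%ΔP of e-books) = (-34%) / (-26%) ≈ 1.31.
Positive cross-price elasticity: substitutes.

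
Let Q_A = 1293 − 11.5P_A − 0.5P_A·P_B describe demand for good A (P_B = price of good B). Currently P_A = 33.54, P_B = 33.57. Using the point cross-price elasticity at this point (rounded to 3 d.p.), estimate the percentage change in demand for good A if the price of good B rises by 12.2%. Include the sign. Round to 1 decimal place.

At P_A = 33.54, P_B = 33.57: Q_A = 344.321.
∂Q_A/∂P_B = -0.5P_A = -16.7700.
ε = (∂Q_A/∂P_B)(P_B/Q_A) = -16.7700 × 33.57/344.321 ≈ -1.635.
%ΔQ_A ≈ ε × %ΔP_B = -1.635 × (12.2%) = -19.9%.

-19.9%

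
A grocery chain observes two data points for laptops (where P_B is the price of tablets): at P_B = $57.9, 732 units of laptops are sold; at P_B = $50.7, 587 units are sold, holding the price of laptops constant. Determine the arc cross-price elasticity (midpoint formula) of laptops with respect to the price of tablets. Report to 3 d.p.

ΔQ_A = 587 − 732 = -145; ΔP_B = 50.7 − 57.9 = -7.2.
Midpoints: Q̄_A = 659.5, P̄_B = 54.30.
ε = (ΔQ_A/Q̄_A)/(ΔP_B/P̄_B) = (-145/659.5)/(-7.2/54.30) ≈ 1.658.

1.658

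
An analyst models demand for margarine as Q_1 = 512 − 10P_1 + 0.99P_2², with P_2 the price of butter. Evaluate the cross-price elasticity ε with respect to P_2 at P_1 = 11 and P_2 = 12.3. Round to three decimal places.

0.543

At P_1 = 11 and P_2 = 12.3: Q_1 = 551.777.
∂Q_1/∂P_2 = 1.98P_2 = 1.98(12.3) = 24.3540.
ε = (∂Q_1/∂P_2)(P_2/Q_1) = 24.3540 × (12.3/551.777) ≈ 0.543.
ε > 0: substitutes.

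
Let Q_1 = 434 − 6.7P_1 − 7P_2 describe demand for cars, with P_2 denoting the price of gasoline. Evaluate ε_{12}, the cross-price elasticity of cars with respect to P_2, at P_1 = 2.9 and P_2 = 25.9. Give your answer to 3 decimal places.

At P_1 = 2.9 and P_2 = 25.9: Q_1 = 233.27.
∂Q_1/∂P_2 = -7.
ε = (∂Q_1/∂P_2)(P_2/Q_1) = -7 × (25.9/233.27) ≈ -0.777.

-0.777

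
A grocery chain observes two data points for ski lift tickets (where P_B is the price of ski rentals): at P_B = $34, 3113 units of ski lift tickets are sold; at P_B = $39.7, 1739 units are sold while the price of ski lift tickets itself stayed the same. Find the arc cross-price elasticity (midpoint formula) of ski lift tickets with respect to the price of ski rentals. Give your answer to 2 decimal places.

-3.66

ΔQ_A = 1739 − 3113 = -1374; ΔP_B = 39.7 − 34 = 5.7.
Midpoints: Q̄_A = 2426.0, P̄_B = 36.85.
ε = (ΔQ_A/Q̄_A)/(ΔP_B/P̄_B) = (-1374/2426.0)/(5.7/36.85) ≈ -3.66.
ε < 0: ski lift tickets and ski rentals are complements.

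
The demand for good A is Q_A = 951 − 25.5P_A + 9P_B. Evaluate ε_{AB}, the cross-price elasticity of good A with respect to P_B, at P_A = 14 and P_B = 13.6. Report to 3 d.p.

0.171

At P_A = 14 and P_B = 13.6: Q_A = 716.4.
∂Q_A/∂P_B = 9.
ε = (∂Q_A/∂P_B)(P_B/Q_A) = 9 × (13.6/716.4) ≈ 0.171.
Since ε > 0, good A and good B are substitutes.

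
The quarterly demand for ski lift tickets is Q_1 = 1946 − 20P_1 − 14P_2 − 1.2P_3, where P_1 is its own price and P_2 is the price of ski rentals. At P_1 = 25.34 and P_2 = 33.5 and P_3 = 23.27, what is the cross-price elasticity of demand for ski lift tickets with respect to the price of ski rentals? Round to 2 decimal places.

At P_1 = 25.34 and P_2 = 33.5 and P_3 = 23.27: Q_1 = 942.276.
∂Q_1/∂P_2 = -14.
ε = (∂Q_1/∂P_2)(P_2/Q_1) = -14 × (33.5/942.276) ≈ -0.50.
Since ε < 0, ski lift tickets and ski rentals are complements.

-0.50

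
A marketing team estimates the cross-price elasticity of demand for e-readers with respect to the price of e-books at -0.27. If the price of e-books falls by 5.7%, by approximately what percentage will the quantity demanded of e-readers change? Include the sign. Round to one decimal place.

1.5%

%ΔQ ≈ ε × %ΔP of e-books = -0.27 × (-5.7%) = 1.5%.
Demand for e-readers rises by about 1.5%.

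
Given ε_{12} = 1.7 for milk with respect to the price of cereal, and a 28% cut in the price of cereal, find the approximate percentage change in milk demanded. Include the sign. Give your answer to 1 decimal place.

%ΔQ ≈ ε × %ΔP of cereal = 1.7 × (-28%) = -47.6%.

-47.6%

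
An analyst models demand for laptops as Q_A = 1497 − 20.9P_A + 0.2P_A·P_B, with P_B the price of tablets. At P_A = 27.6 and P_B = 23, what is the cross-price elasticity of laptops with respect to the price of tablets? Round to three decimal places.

0.121

At P_A = 27.6 and P_B = 23: Q_A = 1047.12.
∂Q_A/∂P_B = 0.2P_A = 0.2(27.6) = 5.5200.
ε = (∂Q_A/∂P_B)(P_B/Q_A) = 5.5200 × (23/1047.12) ≈ 0.121.
ε > 0: substitutes.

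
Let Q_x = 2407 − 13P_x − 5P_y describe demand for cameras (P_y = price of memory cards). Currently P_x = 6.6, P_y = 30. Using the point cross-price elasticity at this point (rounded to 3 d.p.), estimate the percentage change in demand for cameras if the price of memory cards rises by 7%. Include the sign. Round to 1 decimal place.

At P_x = 6.6, P_y = 30: Q_x = 2171.2.
∂Q_x/∂P_y = -5.
ε = (∂Q_x/∂P_y)(P_y/Q_x) = -5.0000 × 30/2171.2 ≈ -0.069.
%ΔQ_x ≈ ε × %ΔP_y = -0.069 × (7%) = -0.5%.

-0.5%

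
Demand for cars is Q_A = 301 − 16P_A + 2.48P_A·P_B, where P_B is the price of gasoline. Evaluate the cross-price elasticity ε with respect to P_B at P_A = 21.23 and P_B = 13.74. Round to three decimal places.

1.056

At P_A = 21.23 and P_B = 13.74: Q_A = 684.736.
∂Q_A/∂P_B = 2.48P_A = 2.48(21.23) = 52.6504.
ε = (∂Q_A/∂P_B)(P_B/Q_A) = 52.6504 × (13.74/684.736) ≈ 1.056.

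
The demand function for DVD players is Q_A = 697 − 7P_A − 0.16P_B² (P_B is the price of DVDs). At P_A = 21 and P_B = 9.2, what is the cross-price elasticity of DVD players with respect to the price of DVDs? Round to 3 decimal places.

-0.050

At P_A = 21 and P_B = 9.2: Q_A = 536.458.
∂Q_A/∂P_B = -0.32P_B = -0.32(9.2) = -2.9440.
ε = (∂Q_A/∂P_B)(P_B/Q_A) = -2.9440 × (9.2/536.458) ≈ -0.050.
ε < 0: complements.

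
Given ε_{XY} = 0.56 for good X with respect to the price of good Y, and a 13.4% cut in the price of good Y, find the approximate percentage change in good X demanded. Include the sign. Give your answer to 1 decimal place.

-7.5%

%ΔQ ≈ ε × %ΔP of good Y = 0.56 × (-13.4%) = -7.5%.
Demand for good X falls by about 7.5%.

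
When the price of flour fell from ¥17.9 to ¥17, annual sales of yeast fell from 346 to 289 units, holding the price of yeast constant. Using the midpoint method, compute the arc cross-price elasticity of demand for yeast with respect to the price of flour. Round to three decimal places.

3.481

ΔQ_A = 289 − 346 = -57; ΔP_B = 17 − 17.9 = -0.9.
Midpoints: Q̄_A = 317.5, P̄_B = 17.45.
ε = (ΔQ_A/Q̄_A)/(ΔP_B/P̄_B) = (-57/317.5)/(-0.9/17.45) ≈ 3.481.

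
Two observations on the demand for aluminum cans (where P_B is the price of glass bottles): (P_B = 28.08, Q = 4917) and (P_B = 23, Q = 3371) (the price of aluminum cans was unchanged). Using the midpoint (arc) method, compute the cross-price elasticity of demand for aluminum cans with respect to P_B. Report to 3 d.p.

ΔQ_A = 3371 − 4917 = -1546; ΔP_B = 23 − 28.08 = -5.08.
Midpoints: Q̄_A = 4144.0, P̄_B = 25.54.
ε = (ΔQ_A/Q̄_A)/(ΔP_B/P̄_B) = (-1546/4144.0)/(-5.08/25.54) ≈ 1.876.
ε > 0: aluminum cans and glass bottles are substitutes.

1.876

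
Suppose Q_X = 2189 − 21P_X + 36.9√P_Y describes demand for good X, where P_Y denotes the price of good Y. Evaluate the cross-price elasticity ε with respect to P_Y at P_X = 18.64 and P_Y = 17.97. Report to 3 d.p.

0.040

At P_X = 18.64 and P_Y = 17.97: Q_X = 1953.983.
∂Q_X/∂P_Y = 36.9/(2√P_Y) = 36.9/(2√17.97) = 4.3523.
ε = (∂Q_X/∂P_Y)(P_Y/Q_X) = 4.3523 × (17.97/1953.983) ≈ 0.040.
ε > 0: substitutes.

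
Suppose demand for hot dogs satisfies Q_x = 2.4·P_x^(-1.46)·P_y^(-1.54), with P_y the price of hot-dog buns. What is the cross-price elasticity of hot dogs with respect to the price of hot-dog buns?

In a log-linear (constant-elasticity) demand function, the coefficient on the exponent of P_y is the cross-price elasticity.
ε = -1.54. Negative, so hot dogs and hot-dog buns are complements.

-1.54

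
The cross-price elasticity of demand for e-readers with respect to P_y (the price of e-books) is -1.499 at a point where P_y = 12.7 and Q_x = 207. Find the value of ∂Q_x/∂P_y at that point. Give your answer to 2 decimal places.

-24.43

ε = (∂Q_x/∂P_y)·(P_y/Q_x) ⇒ ∂Q_x/∂P_y = ε·Q_x/P_y = -1.499 × 207/12.7 ≈ -24.43.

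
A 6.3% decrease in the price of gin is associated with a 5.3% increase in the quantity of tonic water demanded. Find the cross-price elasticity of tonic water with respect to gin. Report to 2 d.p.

-0.84

ε = (%ΔQ of tonic water) / (%ΔP of gin) = (5.3%) / (-6.3%) ≈ -0.84.
Negative cross-price elasticity: complements.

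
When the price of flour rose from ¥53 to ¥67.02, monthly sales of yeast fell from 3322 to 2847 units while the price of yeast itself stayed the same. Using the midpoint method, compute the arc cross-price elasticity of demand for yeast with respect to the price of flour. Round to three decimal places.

ΔQ_A = 2847 − 3322 = -475; ΔP_B = 67.02 − 53 = 14.02.
Midpoints: Q̄_A = 3084.5, P̄_B = 60.01.
ε = (ΔQ_A/Q̄_A)/(ΔP_B/P̄_B) = (-475/3084.5)/(14.02/60.01) ≈ -0.659.
ε < 0: yeast and flour are complements.

-0.659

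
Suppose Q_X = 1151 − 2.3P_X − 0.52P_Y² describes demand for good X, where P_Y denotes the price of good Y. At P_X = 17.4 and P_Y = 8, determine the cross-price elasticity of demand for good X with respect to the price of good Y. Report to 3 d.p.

-0.062

At P_X = 17.4 and P_Y = 8: Q_X = 1077.7.
∂Q_X/∂P_Y = -1.04P_Y = -1.04(8) = -8.3200.
ε = (∂Q_X/∂P_Y)(P_Y/Q_X) = -8.3200 × (8/1077.7) ≈ -0.062.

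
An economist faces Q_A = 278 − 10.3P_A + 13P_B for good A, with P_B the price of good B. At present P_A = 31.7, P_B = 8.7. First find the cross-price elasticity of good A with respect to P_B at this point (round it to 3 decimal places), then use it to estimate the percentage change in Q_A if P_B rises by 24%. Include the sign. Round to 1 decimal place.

At P_A = 31.7, P_B = 8.7: Q_A = 64.59.
∂Q_A/∂P_B = 13.
ε = (∂Q_A/∂P_B)(P_B/Q_A) = 13.0000 × 8.7/64.59 ≈ 1.751.
%ΔQ_A ≈ ε × %ΔP_B = 1.751 × (24%) = 42.0%.

42.0%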